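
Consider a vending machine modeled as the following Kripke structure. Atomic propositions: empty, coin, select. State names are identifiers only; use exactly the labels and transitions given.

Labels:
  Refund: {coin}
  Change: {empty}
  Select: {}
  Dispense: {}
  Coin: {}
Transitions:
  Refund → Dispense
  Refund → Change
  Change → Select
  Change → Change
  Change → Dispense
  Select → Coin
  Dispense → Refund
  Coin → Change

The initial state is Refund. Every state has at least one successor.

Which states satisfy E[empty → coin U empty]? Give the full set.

States satisfying empty → coin: {Refund, Select, Dispense, Coin}.
States satisfying empty: {Change}.
States satisfying E[empty → coin U empty]: {Refund, Change, Select, Dispense, Coin}.

{Refund, Change, Select, Dispense, Coin}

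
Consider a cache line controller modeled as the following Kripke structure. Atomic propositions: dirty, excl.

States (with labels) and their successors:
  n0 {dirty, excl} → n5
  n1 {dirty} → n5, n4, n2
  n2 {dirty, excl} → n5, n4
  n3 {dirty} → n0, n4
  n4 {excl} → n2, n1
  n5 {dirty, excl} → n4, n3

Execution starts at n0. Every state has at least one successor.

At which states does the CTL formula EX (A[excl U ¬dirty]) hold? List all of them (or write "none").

States satisfying A[excl U ¬dirty]: {n4}.
States satisfying EX (A[excl U ¬dirty]): {n1, n2, n3, n5}.

{n1, n2, n3, n5}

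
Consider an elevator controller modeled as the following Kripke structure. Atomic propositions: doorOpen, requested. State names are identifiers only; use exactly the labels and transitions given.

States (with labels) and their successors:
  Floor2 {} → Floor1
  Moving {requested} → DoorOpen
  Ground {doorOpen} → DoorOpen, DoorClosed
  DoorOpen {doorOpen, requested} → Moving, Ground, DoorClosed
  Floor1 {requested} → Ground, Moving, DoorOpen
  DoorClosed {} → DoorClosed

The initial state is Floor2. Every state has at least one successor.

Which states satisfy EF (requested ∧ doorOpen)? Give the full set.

{Floor2, Moving, Ground, DoorOpen, Floor1}

States satisfying requested ∧ doorOpen: {DoorOpen}.
States satisfying EF (requested ∧ doorOpen): {Floor2, Moving, Ground, DoorOpen, Floor1}.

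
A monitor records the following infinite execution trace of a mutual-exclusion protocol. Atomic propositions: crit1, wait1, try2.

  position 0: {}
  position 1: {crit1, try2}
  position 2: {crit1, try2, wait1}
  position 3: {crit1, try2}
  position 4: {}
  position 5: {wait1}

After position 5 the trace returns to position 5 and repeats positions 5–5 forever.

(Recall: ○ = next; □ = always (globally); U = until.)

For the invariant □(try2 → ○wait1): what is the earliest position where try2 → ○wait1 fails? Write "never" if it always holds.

2

Check try2 → ○wait1 at each position in order: 0 ✓, 1 ✓.
At position 2 the labels are {crit1, try2, wait1} and the next position 3 has {crit1, try2}, so try2 → ○wait1 is false there. This is the first violation.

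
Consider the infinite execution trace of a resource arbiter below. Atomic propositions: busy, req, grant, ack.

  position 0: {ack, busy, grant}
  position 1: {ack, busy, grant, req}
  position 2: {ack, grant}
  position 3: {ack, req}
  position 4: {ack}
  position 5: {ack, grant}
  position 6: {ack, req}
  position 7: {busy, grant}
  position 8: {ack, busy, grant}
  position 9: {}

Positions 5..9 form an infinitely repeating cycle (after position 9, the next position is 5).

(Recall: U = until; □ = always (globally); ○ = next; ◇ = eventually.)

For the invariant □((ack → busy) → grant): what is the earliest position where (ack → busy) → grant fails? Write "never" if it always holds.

9

Check (ack → busy) → grant at each position in order: 0 ✓, 1 ✓, 2 ✓, 3 ✓, 4 ✓, 5 ✓, 6 ✓, 7 ✓, 8 ✓.
At position 9 the labels are {}, so (ack → busy) → grant is false there. This is the first violation.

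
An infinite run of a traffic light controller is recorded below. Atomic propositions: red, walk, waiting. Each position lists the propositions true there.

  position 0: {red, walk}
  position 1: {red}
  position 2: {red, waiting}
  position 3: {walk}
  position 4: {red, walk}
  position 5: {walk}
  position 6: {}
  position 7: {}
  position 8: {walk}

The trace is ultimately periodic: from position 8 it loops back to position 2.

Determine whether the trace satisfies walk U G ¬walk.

No

Walking from position 0: at position 1, G ¬walk has not yet held and walk fails, so walk U G ¬walk is false.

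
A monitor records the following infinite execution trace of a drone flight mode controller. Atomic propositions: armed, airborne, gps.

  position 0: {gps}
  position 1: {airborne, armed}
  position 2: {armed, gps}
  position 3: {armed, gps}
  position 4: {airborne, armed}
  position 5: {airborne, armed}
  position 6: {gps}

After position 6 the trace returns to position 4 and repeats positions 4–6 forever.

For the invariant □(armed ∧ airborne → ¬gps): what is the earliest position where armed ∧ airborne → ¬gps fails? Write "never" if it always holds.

never

armed ∧ airborne → ¬gps holds at every position 0..6, and those are all the positions the trace ever visits, so the invariant □(armed ∧ airborne → ¬gps) is never violated.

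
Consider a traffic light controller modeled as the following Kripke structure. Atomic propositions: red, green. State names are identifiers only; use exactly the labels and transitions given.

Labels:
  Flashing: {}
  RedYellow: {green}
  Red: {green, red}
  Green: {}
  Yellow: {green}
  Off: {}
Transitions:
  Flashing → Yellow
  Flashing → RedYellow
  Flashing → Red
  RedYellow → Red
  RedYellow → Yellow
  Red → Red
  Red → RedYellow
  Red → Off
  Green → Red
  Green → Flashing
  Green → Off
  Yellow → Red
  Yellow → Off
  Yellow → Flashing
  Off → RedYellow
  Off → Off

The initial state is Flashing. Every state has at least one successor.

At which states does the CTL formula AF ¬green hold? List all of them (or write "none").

States satisfying ¬green: {Flashing, Green, Off}.
States satisfying AF ¬green: {Flashing, Green, Off}.

{Flashing, Green, Off}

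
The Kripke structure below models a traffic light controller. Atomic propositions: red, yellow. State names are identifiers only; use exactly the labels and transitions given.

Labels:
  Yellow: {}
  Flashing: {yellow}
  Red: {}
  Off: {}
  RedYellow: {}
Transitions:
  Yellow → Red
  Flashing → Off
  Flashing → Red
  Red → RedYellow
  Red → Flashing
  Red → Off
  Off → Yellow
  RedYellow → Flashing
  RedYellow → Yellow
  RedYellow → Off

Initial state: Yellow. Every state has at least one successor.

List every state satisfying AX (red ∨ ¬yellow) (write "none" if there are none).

States satisfying red ∨ ¬yellow: {Yellow, Red, Off, RedYellow}.
States satisfying AX (red ∨ ¬yellow): {Yellow, Flashing, Off}.

{Yellow, Flashing, Off}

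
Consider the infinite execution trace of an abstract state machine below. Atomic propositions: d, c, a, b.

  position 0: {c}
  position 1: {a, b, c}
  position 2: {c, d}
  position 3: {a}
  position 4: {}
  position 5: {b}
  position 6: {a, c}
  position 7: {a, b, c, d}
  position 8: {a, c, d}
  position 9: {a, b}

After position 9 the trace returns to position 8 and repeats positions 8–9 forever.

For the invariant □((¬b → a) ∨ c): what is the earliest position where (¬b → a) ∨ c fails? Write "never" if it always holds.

Check (¬b → a) ∨ c at each position in order: 0 ✓, 1 ✓, 2 ✓, 3 ✓.
At position 4 the labels are {}, so (¬b → a) ∨ c is false there. This is the first violation.

4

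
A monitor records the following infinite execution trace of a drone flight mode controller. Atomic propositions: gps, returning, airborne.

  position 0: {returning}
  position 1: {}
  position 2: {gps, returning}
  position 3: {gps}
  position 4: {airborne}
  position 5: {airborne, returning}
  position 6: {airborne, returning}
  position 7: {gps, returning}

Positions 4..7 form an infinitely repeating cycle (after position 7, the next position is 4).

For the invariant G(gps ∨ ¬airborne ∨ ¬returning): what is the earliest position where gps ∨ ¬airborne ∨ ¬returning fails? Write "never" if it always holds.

Check gps ∨ ¬airborne ∨ ¬returning at each position in order: 0 ✓, 1 ✓, 2 ✓, 3 ✓, 4 ✓.
At position 5 the labels are {airborne, returning}, so gps ∨ ¬airborne ∨ ¬returning is false there. This is the first violation.

5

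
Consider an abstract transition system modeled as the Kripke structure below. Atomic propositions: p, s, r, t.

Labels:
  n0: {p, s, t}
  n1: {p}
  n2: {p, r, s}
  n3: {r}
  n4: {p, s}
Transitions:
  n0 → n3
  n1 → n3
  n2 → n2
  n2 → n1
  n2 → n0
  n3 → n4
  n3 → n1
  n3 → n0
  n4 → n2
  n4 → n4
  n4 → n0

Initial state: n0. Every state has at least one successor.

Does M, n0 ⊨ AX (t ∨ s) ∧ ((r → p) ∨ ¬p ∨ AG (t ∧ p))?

States satisfying t ∨ s: {n0, n2, n4}.
States satisfying AX (t ∨ s): {n4}.
States satisfying r → p: {n0, n1, n2, n4}.
States satisfying ¬p: {n3}.
States satisfying (r → p) ∨ ¬p: {n0, n1, n2, n3, n4}.
States satisfying t ∧ p: {n0}.
States satisfying AG (t ∧ p): ∅.
States satisfying (r → p) ∨ ¬p ∨ AG (t ∧ p): {n0, n1, n2, n3, n4}.
States satisfying AX (t ∨ s) ∧ ((r → p) ∨ ¬p ∨ AG (t ∧ p)): {n4}.
n0 ∉ Sat(AX (t ∨ s) ∧ ((r → p) ∨ ¬p ∨ AG (t ∧ p))).

Does not hold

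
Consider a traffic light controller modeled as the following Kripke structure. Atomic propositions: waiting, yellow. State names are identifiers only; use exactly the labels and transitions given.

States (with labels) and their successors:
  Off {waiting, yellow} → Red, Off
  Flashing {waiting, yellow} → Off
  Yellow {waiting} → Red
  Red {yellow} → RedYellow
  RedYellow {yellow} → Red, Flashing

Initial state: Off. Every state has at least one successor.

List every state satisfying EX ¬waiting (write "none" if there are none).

{Off, Yellow, Red, RedYellow}

States satisfying ¬waiting: {Red, RedYellow}.
States satisfying EX ¬waiting: {Off, Yellow, Red, RedYellow}.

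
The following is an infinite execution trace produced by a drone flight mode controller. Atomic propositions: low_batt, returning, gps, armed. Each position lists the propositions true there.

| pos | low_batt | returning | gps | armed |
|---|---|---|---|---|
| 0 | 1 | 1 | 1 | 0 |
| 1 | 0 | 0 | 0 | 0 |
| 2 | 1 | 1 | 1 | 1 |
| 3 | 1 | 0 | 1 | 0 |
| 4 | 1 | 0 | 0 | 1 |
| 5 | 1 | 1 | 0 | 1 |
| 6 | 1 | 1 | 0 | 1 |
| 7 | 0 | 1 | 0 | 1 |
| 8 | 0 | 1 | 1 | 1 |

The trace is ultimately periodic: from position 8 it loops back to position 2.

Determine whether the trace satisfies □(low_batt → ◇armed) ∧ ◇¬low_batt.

low_batt → ◇armed holds at every position 0..8, and those are all positions ever visited, so □(low_batt → ◇armed) holds.
Positions where low_batt holds: 0, 2, 3, 4, 5, 6.
Check ◇armed at each: 0→ok, 2→ok, 3→ok, 4→ok, 5→ok, 6→ok.
¬low_batt holds at position 1, which is reachable from 0, so ◇¬low_batt holds.
At position 0: □(low_batt → ◇armed) is true; ◇¬low_batt is true; so □(low_batt → ◇armed) ∧ ◇¬low_batt is true.

Satisfied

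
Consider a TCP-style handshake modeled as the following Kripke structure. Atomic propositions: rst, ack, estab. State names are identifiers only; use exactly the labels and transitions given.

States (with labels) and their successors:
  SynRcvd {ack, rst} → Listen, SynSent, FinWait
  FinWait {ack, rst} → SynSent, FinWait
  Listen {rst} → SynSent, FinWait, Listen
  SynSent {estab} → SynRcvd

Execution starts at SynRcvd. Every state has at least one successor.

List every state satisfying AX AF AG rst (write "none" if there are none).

States satisfying AF AG rst: ∅.
States satisfying AX AF AG rst: ∅.

none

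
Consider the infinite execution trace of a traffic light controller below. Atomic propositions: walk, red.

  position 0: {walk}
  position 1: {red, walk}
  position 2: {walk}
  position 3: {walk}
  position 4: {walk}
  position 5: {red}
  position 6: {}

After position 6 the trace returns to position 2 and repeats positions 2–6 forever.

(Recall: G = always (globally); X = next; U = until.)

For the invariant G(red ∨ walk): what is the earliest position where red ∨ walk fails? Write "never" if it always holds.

Check red ∨ walk at each position in order: 0 ✓, 1 ✓, 2 ✓, 3 ✓, 4 ✓, 5 ✓.
At position 6 the labels are {}, so red ∨ walk is false there. This is the first violation.

6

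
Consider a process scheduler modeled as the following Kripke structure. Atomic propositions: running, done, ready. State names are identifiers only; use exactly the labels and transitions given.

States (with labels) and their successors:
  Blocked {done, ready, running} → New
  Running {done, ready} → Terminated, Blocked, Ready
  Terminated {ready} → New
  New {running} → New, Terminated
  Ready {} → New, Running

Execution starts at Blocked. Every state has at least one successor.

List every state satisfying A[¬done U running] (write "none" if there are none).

States satisfying ¬done: {Terminated, New, Ready}.
States satisfying running: {Blocked, New}.
States satisfying A[¬done U running]: {Blocked, Terminated, New}.

{Blocked, Terminated, New}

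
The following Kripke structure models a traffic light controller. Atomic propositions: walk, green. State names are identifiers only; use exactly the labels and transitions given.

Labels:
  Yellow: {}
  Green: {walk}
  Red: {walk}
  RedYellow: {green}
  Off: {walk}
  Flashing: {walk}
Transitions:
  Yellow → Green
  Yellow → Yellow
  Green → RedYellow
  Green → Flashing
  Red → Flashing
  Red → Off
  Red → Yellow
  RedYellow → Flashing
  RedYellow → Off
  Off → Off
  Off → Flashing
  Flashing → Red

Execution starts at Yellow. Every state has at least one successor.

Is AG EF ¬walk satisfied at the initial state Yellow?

Satisfied

States satisfying EF ¬walk: {Yellow, Green, Red, RedYellow, Off, Flashing}.
States satisfying AG EF ¬walk: {Yellow, Green, Red, RedYellow, Off, Flashing}.
Every state reachable from Yellow satisfies EF ¬walk.
Yellow ∈ Sat(AG EF ¬walk).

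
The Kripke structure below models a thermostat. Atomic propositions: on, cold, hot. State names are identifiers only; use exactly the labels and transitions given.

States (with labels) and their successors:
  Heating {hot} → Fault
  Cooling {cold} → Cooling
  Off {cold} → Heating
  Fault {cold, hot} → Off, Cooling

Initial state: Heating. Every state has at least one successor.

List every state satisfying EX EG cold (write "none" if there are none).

{Heating, Cooling, Fault}

States satisfying EG cold: {Cooling, Fault}.
States satisfying EX EG cold: {Heating, Cooling, Fault}.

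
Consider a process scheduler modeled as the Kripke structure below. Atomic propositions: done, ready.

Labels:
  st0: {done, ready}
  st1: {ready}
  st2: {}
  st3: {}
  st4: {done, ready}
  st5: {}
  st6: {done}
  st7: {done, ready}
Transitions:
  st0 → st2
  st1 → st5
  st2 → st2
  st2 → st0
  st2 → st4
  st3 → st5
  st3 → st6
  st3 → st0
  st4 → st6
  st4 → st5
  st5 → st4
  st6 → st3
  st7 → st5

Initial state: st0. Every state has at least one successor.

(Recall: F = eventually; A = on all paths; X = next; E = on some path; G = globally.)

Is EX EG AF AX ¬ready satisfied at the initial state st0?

Violated

States satisfying EG AF AX ¬ready: {st1, st3, st4, st5, st6, st7}.
States satisfying EX EG AF AX ¬ready: {st1, st2, st3, st4, st5, st6, st7}.
No suitable path/successor from st0 witnesses the formula.
st0 ∉ Sat(EX EG AF AX ¬ready).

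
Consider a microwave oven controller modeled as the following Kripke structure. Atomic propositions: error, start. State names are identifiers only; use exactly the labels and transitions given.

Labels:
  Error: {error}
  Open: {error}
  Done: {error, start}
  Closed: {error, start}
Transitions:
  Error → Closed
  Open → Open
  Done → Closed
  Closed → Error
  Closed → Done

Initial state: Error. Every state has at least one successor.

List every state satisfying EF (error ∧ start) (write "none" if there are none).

{Error, Done, Closed}

States satisfying error ∧ start: {Done, Closed}.
States satisfying EF (error ∧ start): {Error, Done, Closed}.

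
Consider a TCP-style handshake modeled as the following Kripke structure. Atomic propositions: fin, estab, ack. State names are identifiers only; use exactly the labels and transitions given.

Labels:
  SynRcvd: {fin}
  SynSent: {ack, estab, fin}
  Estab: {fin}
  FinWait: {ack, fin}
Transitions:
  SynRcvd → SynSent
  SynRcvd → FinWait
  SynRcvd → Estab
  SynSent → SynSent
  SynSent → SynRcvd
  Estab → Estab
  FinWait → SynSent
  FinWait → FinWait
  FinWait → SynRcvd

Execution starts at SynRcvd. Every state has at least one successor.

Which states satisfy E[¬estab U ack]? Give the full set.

States satisfying ¬estab: {SynRcvd, Estab, FinWait}.
States satisfying ack: {SynSent, FinWait}.
States satisfying E[¬estab U ack]: {SynRcvd, SynSent, FinWait}.

{SynRcvd, SynSent, FinWait}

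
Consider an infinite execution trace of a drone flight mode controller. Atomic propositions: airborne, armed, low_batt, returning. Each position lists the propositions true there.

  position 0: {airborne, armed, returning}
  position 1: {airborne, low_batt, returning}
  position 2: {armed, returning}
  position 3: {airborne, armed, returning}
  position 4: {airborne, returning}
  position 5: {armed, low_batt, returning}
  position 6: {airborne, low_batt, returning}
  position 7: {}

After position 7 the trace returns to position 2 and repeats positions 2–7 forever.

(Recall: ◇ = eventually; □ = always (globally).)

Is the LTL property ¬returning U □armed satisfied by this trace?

Violated

Walking from position 0: at position 0, □armed has not yet held and ¬returning fails, so ¬returning U □armed is false.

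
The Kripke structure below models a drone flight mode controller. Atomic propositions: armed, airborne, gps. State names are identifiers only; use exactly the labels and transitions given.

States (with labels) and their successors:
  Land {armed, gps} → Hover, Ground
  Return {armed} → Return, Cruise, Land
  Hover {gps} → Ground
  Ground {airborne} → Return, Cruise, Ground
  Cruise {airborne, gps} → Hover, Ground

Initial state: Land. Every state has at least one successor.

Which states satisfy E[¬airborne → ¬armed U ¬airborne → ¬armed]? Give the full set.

{Hover, Ground, Cruise}

States satisfying ¬airborne → ¬armed: {Hover, Ground, Cruise}.
States satisfying E[¬airborne → ¬armed U ¬airborne → ¬armed]: {Hover, Ground, Cruise}.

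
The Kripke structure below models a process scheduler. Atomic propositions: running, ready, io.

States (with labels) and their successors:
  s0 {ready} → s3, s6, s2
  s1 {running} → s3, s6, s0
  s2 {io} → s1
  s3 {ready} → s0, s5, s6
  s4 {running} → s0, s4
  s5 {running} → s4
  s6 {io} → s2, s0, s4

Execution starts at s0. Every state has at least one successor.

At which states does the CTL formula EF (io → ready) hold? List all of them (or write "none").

States satisfying io → ready: {s0, s1, s3, s4, s5}.
States satisfying EF (io → ready): {s0, s1, s2, s3, s4, s5, s6}.

{s0, s1, s2, s3, s4, s5, s6}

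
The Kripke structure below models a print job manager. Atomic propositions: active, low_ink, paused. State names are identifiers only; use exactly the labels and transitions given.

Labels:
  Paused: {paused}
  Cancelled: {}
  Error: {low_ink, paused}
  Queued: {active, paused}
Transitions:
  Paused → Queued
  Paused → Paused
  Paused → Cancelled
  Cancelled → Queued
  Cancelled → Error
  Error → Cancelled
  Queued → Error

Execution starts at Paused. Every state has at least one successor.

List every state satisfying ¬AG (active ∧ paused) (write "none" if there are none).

States satisfying active ∧ paused: {Queued}.
States satisfying AG (active ∧ paused): ∅.
States satisfying ¬AG (active ∧ paused): {Paused, Cancelled, Error, Queued}.

{Paused, Cancelled, Error, Queued}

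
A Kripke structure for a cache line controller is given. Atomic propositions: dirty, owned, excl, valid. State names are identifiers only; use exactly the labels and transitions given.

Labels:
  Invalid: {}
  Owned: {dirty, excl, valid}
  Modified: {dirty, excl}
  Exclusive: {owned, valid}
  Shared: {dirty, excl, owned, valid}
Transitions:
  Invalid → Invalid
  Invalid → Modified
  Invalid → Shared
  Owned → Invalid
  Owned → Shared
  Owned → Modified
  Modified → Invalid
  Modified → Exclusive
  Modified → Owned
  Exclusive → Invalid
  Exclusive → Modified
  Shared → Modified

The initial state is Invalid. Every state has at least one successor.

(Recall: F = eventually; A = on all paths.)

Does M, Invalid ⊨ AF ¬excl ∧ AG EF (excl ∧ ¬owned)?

Satisfied

States satisfying ¬excl: {Invalid, Exclusive}.
States satisfying AF ¬excl: {Invalid, Exclusive}.
States satisfying EF (excl ∧ ¬owned): {Invalid, Owned, Modified, Exclusive, Shared}.
States satisfying AG EF (excl ∧ ¬owned): {Invalid, Owned, Modified, Exclusive, Shared}.
States satisfying AF ¬excl ∧ AG EF (excl ∧ ¬owned): {Invalid, Exclusive}.
Invalid ∈ Sat(AF ¬excl ∧ AG EF (excl ∧ ¬owned)).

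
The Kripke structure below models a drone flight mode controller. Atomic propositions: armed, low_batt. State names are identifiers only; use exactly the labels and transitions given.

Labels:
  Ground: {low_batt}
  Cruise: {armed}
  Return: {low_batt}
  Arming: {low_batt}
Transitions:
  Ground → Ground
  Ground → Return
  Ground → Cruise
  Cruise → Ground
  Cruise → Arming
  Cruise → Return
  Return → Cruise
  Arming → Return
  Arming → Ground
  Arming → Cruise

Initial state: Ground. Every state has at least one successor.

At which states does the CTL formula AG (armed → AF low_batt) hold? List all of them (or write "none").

{Ground, Cruise, Return, Arming}

States satisfying armed → AF low_batt: {Ground, Cruise, Return, Arming}.
States satisfying AG (armed → AF low_batt): {Ground, Cruise, Return, Arming}.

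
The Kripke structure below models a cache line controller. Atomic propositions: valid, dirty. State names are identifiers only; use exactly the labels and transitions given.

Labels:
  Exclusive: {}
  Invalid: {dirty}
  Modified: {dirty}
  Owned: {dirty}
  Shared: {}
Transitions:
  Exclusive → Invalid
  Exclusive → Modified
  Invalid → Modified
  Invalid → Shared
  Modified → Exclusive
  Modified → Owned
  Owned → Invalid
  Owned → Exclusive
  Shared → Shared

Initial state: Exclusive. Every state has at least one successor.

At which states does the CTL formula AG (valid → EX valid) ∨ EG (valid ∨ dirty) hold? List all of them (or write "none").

States satisfying valid → EX valid: {Exclusive, Invalid, Modified, Owned, Shared}.
States satisfying AG (valid → EX valid): {Exclusive, Invalid, Modified, Owned, Shared}.
States satisfying valid ∨ dirty: {Invalid, Modified, Owned}.
States satisfying EG (valid ∨ dirty): {Invalid, Modified, Owned}.
States satisfying AG (valid → EX valid) ∨ EG (valid ∨ dirty): {Exclusive, Invalid, Modified, Owned, Shared}.

{Exclusive, Invalid, Modified, Owned, Shared}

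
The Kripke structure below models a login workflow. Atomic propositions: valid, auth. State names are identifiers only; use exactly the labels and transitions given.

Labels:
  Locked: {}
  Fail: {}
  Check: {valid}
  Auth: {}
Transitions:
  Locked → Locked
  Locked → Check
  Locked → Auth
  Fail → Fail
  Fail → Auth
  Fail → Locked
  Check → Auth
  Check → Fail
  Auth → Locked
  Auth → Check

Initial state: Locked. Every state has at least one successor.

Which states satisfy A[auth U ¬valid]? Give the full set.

{Locked, Fail, Auth}

States satisfying auth: ∅.
States satisfying ¬valid: {Locked, Fail, Auth}.
States satisfying A[auth U ¬valid]: {Locked, Fail, Auth}.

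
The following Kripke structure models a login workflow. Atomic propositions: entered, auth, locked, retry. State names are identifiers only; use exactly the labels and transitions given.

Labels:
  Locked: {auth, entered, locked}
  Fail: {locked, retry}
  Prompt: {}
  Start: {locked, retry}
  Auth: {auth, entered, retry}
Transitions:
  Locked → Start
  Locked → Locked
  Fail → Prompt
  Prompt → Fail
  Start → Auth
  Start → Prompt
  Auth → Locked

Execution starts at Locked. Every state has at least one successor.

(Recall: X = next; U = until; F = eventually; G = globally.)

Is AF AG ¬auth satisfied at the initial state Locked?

States satisfying AG ¬auth: {Fail, Prompt}.
States satisfying AF AG ¬auth: {Fail, Prompt}.
There is a path from Locked along which AG ¬auth never holds.
Locked ∉ Sat(AF AG ¬auth).

Does not hold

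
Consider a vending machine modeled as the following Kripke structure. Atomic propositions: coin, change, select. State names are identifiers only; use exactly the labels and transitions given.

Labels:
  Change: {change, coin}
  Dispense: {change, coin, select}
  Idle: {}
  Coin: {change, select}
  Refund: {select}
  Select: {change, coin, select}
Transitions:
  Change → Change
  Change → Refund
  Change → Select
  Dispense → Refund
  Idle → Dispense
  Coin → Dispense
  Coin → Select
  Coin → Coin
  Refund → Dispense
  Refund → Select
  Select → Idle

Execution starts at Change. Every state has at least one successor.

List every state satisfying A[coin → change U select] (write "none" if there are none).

{Dispense, Idle, Coin, Refund, Select}

States satisfying coin → change: {Change, Dispense, Idle, Coin, Refund, Select}.
States satisfying select: {Dispense, Coin, Refund, Select}.
States satisfying A[coin → change U select]: {Dispense, Idle, Coin, Refund, Select}.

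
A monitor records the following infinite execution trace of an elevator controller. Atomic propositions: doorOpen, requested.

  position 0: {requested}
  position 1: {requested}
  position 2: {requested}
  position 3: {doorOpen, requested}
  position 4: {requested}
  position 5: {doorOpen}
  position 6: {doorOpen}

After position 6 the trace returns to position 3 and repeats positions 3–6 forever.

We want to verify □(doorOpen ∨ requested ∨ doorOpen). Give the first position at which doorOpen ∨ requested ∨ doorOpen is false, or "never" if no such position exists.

doorOpen ∨ requested ∨ doorOpen holds at every position 0..6, and those are all the positions the trace ever visits, so the invariant □(doorOpen ∨ requested ∨ doorOpen) is never violated.

never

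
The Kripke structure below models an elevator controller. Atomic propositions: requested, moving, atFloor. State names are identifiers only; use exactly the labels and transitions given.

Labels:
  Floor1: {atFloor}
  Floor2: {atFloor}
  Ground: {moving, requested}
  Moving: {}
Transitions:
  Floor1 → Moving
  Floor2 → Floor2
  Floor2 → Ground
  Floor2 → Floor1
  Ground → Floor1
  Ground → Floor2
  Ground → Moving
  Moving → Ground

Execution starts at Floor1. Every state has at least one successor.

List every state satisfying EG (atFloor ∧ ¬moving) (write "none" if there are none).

States satisfying atFloor ∧ ¬moving: {Floor1, Floor2}.
States satisfying EG (atFloor ∧ ¬moving): {Floor2}.

{Floor2}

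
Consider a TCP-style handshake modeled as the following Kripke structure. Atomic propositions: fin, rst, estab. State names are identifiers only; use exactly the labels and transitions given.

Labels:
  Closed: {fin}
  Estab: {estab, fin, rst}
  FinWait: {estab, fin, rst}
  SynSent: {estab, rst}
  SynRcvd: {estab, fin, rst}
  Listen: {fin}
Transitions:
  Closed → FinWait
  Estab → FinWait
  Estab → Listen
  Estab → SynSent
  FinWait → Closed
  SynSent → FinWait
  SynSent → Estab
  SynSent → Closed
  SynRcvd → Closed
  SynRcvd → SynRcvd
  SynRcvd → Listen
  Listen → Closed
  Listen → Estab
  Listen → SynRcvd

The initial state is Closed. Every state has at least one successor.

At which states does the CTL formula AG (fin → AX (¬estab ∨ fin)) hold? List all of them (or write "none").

States satisfying fin → AX (¬estab ∨ fin): {Closed, FinWait, SynSent, SynRcvd, Listen}.
States satisfying AG (fin → AX (¬estab ∨ fin)): {Closed, FinWait}.

{Closed, FinWait}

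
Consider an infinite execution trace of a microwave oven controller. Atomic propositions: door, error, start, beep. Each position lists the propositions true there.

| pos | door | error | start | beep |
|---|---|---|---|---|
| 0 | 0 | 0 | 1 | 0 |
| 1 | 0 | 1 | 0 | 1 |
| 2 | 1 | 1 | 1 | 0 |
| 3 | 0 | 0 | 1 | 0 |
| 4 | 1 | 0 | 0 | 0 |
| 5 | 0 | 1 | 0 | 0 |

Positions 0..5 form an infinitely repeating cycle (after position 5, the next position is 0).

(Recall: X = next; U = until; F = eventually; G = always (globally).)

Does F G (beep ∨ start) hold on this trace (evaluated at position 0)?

G (beep ∨ start) is false at every position 0..5, so it never becomes true and F G (beep ∨ start) fails.

No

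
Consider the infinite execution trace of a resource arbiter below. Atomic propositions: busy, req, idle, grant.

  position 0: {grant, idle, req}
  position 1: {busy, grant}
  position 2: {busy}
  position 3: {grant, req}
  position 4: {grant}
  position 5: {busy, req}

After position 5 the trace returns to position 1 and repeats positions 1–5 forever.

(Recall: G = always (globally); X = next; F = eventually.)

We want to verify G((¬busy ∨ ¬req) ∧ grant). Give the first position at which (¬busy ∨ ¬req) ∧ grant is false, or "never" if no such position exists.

2

Check (¬busy ∨ ¬req) ∧ grant at each position in order: 0 ✓, 1 ✓.
At position 2 the labels are {busy}, so (¬busy ∨ ¬req) ∧ grant is false there. This is the first violation.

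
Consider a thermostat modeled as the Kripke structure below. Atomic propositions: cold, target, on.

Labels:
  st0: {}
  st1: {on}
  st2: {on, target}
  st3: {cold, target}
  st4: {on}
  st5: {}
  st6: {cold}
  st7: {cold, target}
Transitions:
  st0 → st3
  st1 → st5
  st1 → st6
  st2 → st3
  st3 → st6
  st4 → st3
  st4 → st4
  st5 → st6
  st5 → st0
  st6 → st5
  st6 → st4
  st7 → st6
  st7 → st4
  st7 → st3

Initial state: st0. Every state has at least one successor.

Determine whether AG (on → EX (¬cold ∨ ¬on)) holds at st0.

States satisfying on → EX (¬cold ∨ ¬on): {st0, st1, st2, st3, st4, st5, st6, st7}.
States satisfying AG (on → EX (¬cold ∨ ¬on)): {st0, st1, st2, st3, st4, st5, st6, st7}.
Every state reachable from st0 satisfies on → EX (¬cold ∨ ¬on).
st0 ∈ Sat(AG (on → EX (¬cold ∨ ¬on))).

Satisfied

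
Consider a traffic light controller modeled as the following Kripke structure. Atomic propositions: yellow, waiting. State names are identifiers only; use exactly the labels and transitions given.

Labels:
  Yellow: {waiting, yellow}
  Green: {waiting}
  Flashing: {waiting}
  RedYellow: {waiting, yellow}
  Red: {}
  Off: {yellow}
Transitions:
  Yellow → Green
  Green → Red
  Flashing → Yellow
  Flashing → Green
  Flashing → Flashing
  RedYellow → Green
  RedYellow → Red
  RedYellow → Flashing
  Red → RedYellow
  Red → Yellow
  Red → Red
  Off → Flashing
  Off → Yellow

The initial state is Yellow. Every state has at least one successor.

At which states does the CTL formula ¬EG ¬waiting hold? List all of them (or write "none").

States satisfying ¬waiting: {Red, Off}.
States satisfying EG ¬waiting: {Red}.
States satisfying ¬EG ¬waiting: {Yellow, Green, Flashing, RedYellow, Off}.

{Yellow, Green, Flashing, RedYellow, Off}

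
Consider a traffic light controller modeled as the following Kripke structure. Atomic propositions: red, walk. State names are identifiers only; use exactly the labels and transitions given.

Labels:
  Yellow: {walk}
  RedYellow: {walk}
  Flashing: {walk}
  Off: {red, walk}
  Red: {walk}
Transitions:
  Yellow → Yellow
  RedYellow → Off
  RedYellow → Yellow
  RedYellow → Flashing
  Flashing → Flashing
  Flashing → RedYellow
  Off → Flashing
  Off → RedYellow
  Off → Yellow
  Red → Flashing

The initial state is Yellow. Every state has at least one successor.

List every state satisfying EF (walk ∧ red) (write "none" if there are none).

{RedYellow, Flashing, Off, Red}

States satisfying walk ∧ red: {Off}.
States satisfying EF (walk ∧ red): {RedYellow, Flashing, Off, Red}.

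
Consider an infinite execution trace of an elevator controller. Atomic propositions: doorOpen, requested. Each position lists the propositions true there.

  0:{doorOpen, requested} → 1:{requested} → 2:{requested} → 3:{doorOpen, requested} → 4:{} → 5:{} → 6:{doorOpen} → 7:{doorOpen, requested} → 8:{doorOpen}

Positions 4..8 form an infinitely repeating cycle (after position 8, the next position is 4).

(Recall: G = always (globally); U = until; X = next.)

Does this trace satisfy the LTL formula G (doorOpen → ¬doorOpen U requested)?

Does not hold

doorOpen → ¬doorOpen U requested must hold at every position from 0 onward. It fails at position 6, so G (doorOpen → ¬doorOpen U requested) is false.
Positions where doorOpen holds: 0, 3, 6, 7, 8.
Check ¬doorOpen U requested at each: 0→ok, 3→ok, 6→fails, 7→ok, 8→fails.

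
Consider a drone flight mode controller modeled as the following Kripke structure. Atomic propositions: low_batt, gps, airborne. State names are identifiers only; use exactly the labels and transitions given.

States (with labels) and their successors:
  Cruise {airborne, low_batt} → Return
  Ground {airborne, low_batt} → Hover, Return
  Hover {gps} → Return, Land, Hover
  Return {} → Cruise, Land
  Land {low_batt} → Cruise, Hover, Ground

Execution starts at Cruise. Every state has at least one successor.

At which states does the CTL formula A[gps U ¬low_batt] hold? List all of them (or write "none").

States satisfying gps: {Hover}.
States satisfying ¬low_batt: {Hover, Return}.
States satisfying A[gps U ¬low_batt]: {Hover, Return}.

{Hover, Return}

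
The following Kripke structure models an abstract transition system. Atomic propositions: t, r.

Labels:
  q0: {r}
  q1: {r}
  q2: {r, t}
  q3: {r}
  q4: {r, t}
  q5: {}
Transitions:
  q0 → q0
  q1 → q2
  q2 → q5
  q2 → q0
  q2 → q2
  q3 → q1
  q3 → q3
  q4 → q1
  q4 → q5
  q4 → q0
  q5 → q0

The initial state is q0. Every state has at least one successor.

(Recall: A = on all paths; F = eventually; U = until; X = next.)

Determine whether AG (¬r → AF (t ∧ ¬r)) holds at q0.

States satisfying ¬r → AF (t ∧ ¬r): {q0, q1, q2, q3, q4}.
States satisfying AG (¬r → AF (t ∧ ¬r)): {q0}.
Every state reachable from q0 satisfies ¬r → AF (t ∧ ¬r).
q0 ∈ Sat(AG (¬r → AF (t ∧ ¬r))).

Holds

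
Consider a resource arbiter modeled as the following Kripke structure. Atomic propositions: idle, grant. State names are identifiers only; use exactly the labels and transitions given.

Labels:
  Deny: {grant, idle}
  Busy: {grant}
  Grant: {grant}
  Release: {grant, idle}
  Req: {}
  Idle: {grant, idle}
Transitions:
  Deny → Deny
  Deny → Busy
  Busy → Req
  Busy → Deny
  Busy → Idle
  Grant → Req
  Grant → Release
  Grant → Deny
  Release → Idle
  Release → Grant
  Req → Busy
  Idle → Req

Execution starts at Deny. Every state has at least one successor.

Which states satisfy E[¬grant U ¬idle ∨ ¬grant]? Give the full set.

{Busy, Grant, Req}

States satisfying ¬grant: {Req}.
States satisfying ¬idle ∨ ¬grant: {Busy, Grant, Req}.
States satisfying E[¬grant U ¬idle ∨ ¬grant]: {Busy, Grant, Req}.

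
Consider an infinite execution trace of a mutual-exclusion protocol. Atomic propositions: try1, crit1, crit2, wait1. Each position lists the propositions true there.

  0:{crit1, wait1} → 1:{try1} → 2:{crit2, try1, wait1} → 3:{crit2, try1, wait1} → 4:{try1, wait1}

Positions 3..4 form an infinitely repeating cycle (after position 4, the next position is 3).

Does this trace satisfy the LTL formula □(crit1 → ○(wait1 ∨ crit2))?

crit1 → ○(wait1 ∨ crit2) must hold at every position from 0 onward. It fails at position 0, so □(crit1 → ○(wait1 ∨ crit2)) is false.
Positions where crit1 holds: 0.
Check ○(wait1 ∨ crit2) at each: 0→fails.

No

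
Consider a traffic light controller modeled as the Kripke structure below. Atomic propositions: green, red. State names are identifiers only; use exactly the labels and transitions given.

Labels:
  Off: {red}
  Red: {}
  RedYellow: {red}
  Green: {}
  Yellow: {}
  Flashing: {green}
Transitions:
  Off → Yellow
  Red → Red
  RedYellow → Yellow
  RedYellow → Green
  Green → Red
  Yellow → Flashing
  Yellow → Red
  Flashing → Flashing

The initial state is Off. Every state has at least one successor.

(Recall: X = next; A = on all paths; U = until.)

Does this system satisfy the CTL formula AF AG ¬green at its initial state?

No

States satisfying AG ¬green: {Red, Green}.
States satisfying AF AG ¬green: {Red, Green}.
There is a path from Off along which AG ¬green never holds.
Off ∉ Sat(AF AG ¬green).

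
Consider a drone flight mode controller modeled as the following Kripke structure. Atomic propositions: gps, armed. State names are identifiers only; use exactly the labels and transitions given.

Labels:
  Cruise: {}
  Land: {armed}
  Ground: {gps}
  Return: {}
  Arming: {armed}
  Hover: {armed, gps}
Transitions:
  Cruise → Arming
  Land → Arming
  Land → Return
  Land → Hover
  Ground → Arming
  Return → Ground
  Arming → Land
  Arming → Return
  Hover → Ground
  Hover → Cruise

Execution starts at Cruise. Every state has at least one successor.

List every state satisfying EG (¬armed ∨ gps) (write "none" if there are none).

none

States satisfying ¬armed ∨ gps: {Cruise, Ground, Return, Hover}.
States satisfying EG (¬armed ∨ gps): ∅.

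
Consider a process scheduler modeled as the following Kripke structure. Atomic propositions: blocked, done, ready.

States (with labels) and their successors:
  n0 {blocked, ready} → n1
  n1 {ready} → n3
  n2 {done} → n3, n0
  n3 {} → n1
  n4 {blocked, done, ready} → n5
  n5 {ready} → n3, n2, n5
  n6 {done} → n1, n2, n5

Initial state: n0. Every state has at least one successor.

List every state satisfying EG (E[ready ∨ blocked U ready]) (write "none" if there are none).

{n4, n5}

States satisfying E[ready ∨ blocked U ready]: {n0, n1, n4, n5}.
States satisfying EG (E[ready ∨ blocked U ready]): {n4, n5}.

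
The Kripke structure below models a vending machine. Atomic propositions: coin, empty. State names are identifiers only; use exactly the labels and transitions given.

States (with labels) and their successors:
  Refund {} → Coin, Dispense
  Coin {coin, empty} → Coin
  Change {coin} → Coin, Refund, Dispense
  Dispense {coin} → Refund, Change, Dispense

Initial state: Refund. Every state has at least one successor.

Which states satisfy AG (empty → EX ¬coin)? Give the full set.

States satisfying empty → EX ¬coin: {Refund, Change, Dispense}.
States satisfying AG (empty → EX ¬coin): ∅.

none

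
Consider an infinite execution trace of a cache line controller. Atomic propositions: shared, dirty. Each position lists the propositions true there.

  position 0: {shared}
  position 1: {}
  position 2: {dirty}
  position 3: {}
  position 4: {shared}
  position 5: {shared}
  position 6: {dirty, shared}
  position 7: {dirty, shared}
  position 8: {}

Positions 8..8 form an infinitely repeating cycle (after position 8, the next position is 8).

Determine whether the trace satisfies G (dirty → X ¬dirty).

dirty → X ¬dirty must hold at every position from 0 onward. It fails at position 6, so G (dirty → X ¬dirty) is false.
Positions where dirty holds: 2, 6, 7.
Check X ¬dirty at each: 2→ok, 6→fails, 7→ok.

Does not hold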